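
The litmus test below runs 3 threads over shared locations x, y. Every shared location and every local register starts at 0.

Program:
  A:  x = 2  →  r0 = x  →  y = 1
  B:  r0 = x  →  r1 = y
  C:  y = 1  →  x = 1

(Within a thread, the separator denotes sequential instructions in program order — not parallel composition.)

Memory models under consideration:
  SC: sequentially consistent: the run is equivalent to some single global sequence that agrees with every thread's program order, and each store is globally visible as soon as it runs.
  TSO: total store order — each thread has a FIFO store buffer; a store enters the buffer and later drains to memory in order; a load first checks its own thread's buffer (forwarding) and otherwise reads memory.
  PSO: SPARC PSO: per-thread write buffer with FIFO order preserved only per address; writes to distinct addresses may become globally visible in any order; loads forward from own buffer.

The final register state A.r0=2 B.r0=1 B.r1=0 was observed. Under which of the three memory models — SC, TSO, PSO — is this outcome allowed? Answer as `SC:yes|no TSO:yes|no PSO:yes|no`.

outcome vector order: (A.r0,B.r0,B.r1)
under SC → 1/0/0, 1/0/1, 1/1/1, 1/2/0, 1/2/1, 2/0/0, 2/0/1, 2/1/1, 2/2/0, 2/2/1
under TSO → 1/0/0, 1/0/1, 1/1/1, 1/2/0, 1/2/1, 2/0/0, 2/0/1, 2/1/1, 2/2/0, 2/2/1
under PSO → 1/0/0, 1/0/1, 1/1/0, 1/1/1, 1/2/0, 1/2/1, 2/0/0, 2/0/1, 2/1/0, 2/1/1, 2/2/0, 2/2/1
target 2/1/0 ∈ {PSO}

SC:no TSO:no PSO:yes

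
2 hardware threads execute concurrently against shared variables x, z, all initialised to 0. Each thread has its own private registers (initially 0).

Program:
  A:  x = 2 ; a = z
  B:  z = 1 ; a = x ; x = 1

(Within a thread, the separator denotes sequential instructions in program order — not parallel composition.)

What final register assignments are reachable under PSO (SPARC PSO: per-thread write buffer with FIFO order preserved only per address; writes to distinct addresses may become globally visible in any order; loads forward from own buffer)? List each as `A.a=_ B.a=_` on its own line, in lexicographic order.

outcome vector order: (A.a,B.a)
|PSO outcomes| = 4

A.a=0 B.a=0
A.a=0 B.a=2
A.a=1 B.a=0
A.a=1 B.a=2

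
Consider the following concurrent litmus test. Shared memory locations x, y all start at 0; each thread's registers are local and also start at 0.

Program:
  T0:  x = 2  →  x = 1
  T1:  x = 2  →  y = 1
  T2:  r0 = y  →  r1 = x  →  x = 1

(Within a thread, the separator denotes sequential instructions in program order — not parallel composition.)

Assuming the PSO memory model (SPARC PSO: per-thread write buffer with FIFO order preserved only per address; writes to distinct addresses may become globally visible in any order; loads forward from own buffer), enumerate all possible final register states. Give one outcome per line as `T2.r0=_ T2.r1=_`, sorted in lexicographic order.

outcome vector order: (T2.r0,T2.r1)
|PSO outcomes| = 6

T2.r0=0 T2.r1=0
T2.r0=0 T2.r1=1
T2.r0=0 T2.r1=2
T2.r0=1 T2.r1=0
T2.r0=1 T2.r1=1
T2.r0=1 T2.r1=2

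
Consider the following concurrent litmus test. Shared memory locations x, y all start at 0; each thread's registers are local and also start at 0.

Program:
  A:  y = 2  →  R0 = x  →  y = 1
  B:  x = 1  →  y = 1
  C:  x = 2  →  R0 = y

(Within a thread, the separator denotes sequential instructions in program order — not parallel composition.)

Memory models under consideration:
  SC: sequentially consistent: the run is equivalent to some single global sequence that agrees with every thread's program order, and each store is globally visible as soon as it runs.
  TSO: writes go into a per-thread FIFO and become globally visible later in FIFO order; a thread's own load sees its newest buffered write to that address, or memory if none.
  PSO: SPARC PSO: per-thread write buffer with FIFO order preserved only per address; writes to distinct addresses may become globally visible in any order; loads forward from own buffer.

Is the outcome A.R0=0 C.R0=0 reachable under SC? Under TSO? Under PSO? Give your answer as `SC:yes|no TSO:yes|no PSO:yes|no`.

SC:no TSO:yes PSO:yes

outcome vector order: (A.R0,C.R0)
under SC → (0,1), (0,2), (1,0), (1,1), (1,2), (2,0), (2,1), (2,2)
under TSO → (0,0), (0,1), (0,2), (1,0), (1,1), (1,2), (2,0), (2,1), (2,2)
under PSO → (0,0), (0,1), (0,2), (1,0), (1,1), (1,2), (2,0), (2,1), (2,2)
target (0,0) ∈ {TSO,PSO}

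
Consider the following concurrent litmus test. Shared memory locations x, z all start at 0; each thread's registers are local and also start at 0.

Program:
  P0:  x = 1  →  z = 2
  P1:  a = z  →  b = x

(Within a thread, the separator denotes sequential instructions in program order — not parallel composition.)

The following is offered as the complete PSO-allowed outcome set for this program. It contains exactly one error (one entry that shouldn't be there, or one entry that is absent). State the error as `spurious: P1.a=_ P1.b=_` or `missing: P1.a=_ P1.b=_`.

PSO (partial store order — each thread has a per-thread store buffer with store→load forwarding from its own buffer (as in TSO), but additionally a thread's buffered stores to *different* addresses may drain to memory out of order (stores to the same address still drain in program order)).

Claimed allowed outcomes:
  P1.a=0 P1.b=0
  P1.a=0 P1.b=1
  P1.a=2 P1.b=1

outcome vector order: (P1.a,P1.b)
under PSO → 0/0; 0/1; 2/0; 2/1
PSO∖claimed = {2/0}

missing: P1.a=2 P1.b=0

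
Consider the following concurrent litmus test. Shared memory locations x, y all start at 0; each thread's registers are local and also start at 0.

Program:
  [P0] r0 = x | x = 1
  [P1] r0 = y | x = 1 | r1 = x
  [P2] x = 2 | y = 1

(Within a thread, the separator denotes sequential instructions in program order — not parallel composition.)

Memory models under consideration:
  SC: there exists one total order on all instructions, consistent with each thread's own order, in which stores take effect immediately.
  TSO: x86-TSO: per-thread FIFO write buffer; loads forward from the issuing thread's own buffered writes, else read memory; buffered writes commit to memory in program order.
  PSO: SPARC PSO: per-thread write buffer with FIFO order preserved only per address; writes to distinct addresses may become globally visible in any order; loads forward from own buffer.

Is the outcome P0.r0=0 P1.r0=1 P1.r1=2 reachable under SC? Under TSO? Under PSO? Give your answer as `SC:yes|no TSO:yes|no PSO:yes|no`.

SC:no TSO:no PSO:yes

outcome vector order: (P0.r0,P1.r0,P1.r1)
SC: 9 outcomes — {001; 002; 011; 101; 102; 111; 201; 202; 211}
TSO: 9 outcomes — {001; 002; 011; 101; 102; 111; 201; 202; 211}
PSO: 12 outcomes — {001; 002; 011; 012; 101; 102; 111; 112; 201; 202; 211; 212}
target 012 ∈ {PSO}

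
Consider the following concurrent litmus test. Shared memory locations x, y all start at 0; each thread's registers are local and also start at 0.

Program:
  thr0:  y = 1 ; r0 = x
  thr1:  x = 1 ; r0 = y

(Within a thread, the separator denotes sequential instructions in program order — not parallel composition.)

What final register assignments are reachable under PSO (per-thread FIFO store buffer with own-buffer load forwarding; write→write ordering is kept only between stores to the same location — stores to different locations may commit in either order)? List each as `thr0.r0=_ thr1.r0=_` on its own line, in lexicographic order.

thr0.r0=0 thr1.r0=0
thr0.r0=0 thr1.r0=1
thr0.r0=1 thr1.r0=0
thr0.r0=1 thr1.r0=1

outcome vector order: (thr0.r0,thr1.r0)
|PSO outcomes| = 4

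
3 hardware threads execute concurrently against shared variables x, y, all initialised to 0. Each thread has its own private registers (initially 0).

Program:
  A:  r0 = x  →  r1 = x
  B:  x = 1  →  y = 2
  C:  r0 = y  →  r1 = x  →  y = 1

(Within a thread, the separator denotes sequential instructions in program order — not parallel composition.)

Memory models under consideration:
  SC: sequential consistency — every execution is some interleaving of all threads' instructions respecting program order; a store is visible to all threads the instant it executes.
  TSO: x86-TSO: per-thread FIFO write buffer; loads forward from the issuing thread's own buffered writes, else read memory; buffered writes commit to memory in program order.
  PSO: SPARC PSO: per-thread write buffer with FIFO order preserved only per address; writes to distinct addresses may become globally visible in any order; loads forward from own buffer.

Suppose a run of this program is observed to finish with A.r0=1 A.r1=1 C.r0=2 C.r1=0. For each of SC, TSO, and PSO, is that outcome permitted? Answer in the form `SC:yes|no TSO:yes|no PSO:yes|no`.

SC:no TSO:no PSO:yes

outcome vector order: (A.r0,A.r1,C.r0,C.r1)
under SC → 0/0/0/0; 0/0/0/1; 0/0/2/1; 0/1/0/0; 0/1/0/1; 0/1/2/1; 1/1/0/0; 1/1/0/1; 1/1/2/1
under TSO → 0/0/0/0; 0/0/0/1; 0/0/2/1; 0/1/0/0; 0/1/0/1; 0/1/2/1; 1/1/0/0; 1/1/0/1; 1/1/2/1
under PSO → 0/0/0/0; 0/0/0/1; 0/0/2/0; 0/0/2/1; 0/1/0/0; 0/1/0/1; 0/1/2/0; 0/1/2/1; 1/1/0/0; 1/1/0/1; 1/1/2/0; 1/1/2/1
target 1/1/2/0 ∈ {PSO}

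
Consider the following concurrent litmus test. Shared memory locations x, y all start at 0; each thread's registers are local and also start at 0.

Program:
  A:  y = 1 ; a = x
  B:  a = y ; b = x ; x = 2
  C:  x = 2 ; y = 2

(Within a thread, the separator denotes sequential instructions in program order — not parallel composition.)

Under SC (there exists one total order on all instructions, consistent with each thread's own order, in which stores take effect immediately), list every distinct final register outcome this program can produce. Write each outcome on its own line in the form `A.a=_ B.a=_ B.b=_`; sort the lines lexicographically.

outcome vector order: (A.a,B.a,B.b)
|SC outcomes| = 10

A.a=0 B.a=0 B.b=0
A.a=0 B.a=0 B.b=2
A.a=0 B.a=1 B.b=0
A.a=0 B.a=1 B.b=2
A.a=0 B.a=2 B.b=2
A.a=2 B.a=0 B.b=0
A.a=2 B.a=0 B.b=2
A.a=2 B.a=1 B.b=0
A.a=2 B.a=1 B.b=2
A.a=2 B.a=2 B.b=2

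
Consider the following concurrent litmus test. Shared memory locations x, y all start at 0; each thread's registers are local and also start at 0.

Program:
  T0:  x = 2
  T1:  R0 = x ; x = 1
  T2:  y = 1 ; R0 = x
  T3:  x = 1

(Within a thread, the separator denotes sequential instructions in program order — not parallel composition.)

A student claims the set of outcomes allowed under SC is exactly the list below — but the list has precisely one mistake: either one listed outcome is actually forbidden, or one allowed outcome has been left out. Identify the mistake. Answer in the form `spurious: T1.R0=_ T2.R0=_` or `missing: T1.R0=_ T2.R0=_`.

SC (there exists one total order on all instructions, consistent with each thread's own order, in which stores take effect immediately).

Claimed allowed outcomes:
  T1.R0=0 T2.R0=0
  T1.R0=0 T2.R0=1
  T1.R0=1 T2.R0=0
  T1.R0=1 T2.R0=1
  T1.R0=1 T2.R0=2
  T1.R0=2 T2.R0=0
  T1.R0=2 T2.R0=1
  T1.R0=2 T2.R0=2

missing: T1.R0=0 T2.R0=2

outcome vector order: (T1.R0,T2.R0)
SC: 9 outcomes — {<0 0>, <0 1>, <0 2>, <1 0>, <1 1>, <1 2>, <2 0>, <2 1>, <2 2>}
SC∖claimed = {<0 2>}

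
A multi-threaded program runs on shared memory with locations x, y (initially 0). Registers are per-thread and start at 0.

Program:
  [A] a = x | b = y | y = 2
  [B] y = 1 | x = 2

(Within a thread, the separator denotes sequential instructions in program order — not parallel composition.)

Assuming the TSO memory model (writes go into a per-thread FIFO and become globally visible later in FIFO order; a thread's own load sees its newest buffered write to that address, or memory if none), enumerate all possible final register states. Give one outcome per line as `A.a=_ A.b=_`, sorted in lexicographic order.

outcome vector order: (A.a,A.b)
|TSO outcomes| = 3

A.a=0 A.b=0
A.a=0 A.b=1
A.a=2 A.b=1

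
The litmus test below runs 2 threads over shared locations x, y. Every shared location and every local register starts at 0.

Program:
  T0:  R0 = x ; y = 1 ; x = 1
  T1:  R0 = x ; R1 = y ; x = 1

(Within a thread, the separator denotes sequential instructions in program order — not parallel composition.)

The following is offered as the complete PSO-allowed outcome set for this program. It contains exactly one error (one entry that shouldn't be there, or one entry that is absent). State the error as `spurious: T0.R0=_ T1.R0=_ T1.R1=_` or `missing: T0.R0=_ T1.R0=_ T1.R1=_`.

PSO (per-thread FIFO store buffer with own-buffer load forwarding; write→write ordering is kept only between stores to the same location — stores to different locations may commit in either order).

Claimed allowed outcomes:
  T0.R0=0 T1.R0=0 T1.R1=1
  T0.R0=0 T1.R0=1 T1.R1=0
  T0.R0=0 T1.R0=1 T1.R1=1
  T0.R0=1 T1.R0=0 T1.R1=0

outcome vector order: (T0.R0,T1.R0,T1.R1)
PSO (5): 000, 001, 010, 011, 100
PSO∖claimed = {000}

missing: T0.R0=0 T1.R0=0 T1.R1=0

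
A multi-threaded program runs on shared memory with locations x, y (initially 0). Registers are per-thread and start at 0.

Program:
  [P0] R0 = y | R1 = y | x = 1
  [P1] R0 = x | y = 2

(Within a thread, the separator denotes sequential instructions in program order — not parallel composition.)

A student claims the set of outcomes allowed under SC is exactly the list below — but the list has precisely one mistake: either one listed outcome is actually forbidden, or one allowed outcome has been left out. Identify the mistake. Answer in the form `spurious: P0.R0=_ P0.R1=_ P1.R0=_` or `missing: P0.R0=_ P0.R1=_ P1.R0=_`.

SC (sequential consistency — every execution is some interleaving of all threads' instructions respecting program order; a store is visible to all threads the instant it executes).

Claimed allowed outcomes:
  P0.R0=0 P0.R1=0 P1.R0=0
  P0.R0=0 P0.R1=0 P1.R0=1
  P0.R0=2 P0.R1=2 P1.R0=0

missing: P0.R0=0 P0.R1=2 P1.R0=0

outcome vector order: (P0.R0,P0.R1,P1.R0)
[SC] allowed = {000; 001; 020; 220}
SC∖claimed = {020}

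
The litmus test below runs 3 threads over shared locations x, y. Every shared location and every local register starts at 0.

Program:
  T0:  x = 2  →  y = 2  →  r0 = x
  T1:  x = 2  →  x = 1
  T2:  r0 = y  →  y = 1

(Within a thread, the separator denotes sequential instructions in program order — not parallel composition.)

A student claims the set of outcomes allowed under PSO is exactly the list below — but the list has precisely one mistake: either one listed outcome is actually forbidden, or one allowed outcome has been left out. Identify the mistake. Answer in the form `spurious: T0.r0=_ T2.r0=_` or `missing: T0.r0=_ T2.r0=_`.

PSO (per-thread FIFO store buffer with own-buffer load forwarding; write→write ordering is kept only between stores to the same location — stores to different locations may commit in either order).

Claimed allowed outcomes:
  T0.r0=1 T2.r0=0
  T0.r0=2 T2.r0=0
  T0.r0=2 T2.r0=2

missing: T0.r0=1 T2.r0=2

outcome vector order: (T0.r0,T2.r0)
under PSO → 10; 12; 20; 22
PSO∖claimed = {12}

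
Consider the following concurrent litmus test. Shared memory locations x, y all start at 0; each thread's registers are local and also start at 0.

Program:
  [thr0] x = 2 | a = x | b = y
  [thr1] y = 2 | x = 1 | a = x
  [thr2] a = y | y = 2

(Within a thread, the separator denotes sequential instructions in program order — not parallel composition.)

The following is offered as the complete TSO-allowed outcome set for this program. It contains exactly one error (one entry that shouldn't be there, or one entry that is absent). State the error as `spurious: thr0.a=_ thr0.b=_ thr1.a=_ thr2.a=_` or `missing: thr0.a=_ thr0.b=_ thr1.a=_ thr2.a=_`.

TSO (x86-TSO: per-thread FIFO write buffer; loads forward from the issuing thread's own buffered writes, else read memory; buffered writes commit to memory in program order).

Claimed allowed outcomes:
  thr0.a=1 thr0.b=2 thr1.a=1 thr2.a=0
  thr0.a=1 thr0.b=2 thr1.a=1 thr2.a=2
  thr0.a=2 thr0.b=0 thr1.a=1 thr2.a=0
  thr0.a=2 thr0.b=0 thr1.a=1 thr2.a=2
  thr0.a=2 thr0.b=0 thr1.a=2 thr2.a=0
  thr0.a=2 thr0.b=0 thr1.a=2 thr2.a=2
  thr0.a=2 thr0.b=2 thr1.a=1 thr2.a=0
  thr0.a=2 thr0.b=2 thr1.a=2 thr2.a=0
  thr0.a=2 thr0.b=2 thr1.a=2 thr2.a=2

missing: thr0.a=2 thr0.b=2 thr1.a=1 thr2.a=2

outcome vector order: (thr0.a,thr0.b,thr1.a,thr2.a)
under TSO → <1 2 1 0> <1 2 1 2> <2 0 1 0> <2 0 1 2> <2 0 2 0> <2 0 2 2> <2 2 1 0> <2 2 1 2> <2 2 2 0> <2 2 2 2>
TSO∖claimed = {<2 2 1 2>}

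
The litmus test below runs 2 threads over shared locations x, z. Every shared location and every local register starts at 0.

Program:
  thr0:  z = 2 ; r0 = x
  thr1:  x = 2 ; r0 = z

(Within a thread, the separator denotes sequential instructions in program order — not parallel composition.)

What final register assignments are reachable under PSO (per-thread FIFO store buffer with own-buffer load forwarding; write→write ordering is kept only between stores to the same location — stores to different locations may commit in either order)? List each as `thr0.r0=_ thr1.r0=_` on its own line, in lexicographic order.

thr0.r0=0 thr1.r0=0
thr0.r0=0 thr1.r0=2
thr0.r0=2 thr1.r0=0
thr0.r0=2 thr1.r0=2

outcome vector order: (thr0.r0,thr1.r0)
|PSO outcomes| = 4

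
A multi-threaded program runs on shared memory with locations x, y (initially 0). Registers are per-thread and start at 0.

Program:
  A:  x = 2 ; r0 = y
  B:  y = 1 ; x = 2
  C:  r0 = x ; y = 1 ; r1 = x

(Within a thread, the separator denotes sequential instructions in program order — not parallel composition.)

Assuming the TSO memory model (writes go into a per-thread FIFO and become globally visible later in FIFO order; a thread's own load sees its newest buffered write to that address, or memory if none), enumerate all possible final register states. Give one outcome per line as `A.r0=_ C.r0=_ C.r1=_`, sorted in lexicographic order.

outcome vector order: (A.r0,C.r0,C.r1)
|TSO outcomes| = 6

A.r0=0 C.r0=0 C.r1=0
A.r0=0 C.r0=0 C.r1=2
A.r0=0 C.r0=2 C.r1=2
A.r0=1 C.r0=0 C.r1=0
A.r0=1 C.r0=0 C.r1=2
A.r0=1 C.r0=2 C.r1=2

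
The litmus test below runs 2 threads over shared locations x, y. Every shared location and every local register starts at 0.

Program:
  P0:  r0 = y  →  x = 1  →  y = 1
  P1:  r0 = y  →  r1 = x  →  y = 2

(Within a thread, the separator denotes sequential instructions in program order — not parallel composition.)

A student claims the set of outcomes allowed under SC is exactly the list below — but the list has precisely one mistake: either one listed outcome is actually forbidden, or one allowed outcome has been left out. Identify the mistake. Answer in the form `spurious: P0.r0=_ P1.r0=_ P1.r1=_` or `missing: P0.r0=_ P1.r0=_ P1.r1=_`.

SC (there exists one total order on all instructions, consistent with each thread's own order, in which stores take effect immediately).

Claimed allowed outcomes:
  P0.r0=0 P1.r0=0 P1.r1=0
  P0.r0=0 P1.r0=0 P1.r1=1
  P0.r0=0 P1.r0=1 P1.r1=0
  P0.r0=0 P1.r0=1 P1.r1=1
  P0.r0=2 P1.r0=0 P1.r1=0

outcome vector order: (P0.r0,P1.r0,P1.r1)
SC: 4 outcomes — {(0,0,0) (0,0,1) (0,1,1) (2,0,0)}
claimed∖SC = {(0,1,0)}

spurious: P0.r0=0 P1.r0=1 P1.r1=0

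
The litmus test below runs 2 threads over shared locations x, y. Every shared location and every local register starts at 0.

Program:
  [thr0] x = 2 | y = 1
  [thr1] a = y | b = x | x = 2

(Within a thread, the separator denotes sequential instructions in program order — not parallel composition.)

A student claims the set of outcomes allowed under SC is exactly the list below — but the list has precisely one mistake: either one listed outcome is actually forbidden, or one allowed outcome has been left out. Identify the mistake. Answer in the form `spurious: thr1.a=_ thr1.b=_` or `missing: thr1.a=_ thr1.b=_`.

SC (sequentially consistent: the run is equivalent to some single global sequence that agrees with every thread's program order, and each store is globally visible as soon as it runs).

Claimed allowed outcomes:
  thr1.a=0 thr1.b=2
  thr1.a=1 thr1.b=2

missing: thr1.a=0 thr1.b=0

outcome vector order: (thr1.a,thr1.b)
under SC → 00 02 12
SC∖claimed = {00}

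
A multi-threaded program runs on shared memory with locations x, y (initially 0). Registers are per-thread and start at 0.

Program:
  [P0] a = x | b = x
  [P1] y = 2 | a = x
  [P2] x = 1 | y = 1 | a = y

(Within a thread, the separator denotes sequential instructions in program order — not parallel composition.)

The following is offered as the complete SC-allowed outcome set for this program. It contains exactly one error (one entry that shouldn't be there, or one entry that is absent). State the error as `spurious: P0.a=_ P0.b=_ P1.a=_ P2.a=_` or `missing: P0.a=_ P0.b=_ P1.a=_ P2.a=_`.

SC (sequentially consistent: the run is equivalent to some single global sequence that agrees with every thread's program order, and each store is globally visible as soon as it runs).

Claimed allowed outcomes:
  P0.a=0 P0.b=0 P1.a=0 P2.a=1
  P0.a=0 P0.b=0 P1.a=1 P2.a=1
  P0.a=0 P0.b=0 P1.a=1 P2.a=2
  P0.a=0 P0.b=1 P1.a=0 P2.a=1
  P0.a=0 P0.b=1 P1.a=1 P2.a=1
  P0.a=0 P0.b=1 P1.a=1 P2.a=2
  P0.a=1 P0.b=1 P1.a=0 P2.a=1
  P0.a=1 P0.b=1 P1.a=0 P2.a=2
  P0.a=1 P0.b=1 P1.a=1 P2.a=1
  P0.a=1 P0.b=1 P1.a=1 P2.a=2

outcome vector order: (P0.a,P0.b,P1.a,P2.a)
under SC → <0 0 0 1>, <0 0 1 1>, <0 0 1 2>, <0 1 0 1>, <0 1 1 1>, <0 1 1 2>, <1 1 0 1>, <1 1 1 1>, <1 1 1 2>
claimed∖SC = {<1 1 0 2>}

spurious: P0.a=1 P0.b=1 P1.a=0 P2.a=2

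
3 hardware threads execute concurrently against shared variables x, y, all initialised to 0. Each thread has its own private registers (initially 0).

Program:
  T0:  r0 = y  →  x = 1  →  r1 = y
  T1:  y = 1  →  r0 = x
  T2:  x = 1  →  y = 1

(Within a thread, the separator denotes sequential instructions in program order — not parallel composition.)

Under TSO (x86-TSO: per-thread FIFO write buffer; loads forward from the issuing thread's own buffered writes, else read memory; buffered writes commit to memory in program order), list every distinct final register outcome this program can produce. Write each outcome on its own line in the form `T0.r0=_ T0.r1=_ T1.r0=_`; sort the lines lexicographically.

outcome vector order: (T0.r0,T0.r1,T1.r0)
|TSO outcomes| = 6

T0.r0=0 T0.r1=0 T1.r0=0
T0.r0=0 T0.r1=0 T1.r0=1
T0.r0=0 T0.r1=1 T1.r0=0
T0.r0=0 T0.r1=1 T1.r0=1
T0.r0=1 T0.r1=1 T1.r0=0
T0.r0=1 T0.r1=1 T1.r0=1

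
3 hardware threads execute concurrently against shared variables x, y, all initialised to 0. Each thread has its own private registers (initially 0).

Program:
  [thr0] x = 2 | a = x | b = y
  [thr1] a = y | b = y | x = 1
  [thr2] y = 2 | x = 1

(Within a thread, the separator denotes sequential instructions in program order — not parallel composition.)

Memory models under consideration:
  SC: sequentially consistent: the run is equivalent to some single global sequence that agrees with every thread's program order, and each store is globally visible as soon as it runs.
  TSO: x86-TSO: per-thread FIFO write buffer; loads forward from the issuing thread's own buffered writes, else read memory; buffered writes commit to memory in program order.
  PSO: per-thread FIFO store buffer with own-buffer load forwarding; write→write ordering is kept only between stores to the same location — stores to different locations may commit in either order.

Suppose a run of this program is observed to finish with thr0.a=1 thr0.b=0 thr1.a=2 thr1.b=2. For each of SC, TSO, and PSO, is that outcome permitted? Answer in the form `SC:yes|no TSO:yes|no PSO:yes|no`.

outcome vector order: (thr0.a,thr0.b,thr1.a,thr1.b)
[SC] allowed = {1000 1200 1202 1222 2000 2002 2022 2200 2202 2222}
[TSO] allowed = {1000 1200 1202 1222 2000 2002 2022 2200 2202 2222}
[PSO] allowed = {1000 1002 1022 1200 1202 1222 2000 2002 2022 2200 2202 2222}
target 1022 ∈ {PSO}

SC:no TSO:no PSO:yes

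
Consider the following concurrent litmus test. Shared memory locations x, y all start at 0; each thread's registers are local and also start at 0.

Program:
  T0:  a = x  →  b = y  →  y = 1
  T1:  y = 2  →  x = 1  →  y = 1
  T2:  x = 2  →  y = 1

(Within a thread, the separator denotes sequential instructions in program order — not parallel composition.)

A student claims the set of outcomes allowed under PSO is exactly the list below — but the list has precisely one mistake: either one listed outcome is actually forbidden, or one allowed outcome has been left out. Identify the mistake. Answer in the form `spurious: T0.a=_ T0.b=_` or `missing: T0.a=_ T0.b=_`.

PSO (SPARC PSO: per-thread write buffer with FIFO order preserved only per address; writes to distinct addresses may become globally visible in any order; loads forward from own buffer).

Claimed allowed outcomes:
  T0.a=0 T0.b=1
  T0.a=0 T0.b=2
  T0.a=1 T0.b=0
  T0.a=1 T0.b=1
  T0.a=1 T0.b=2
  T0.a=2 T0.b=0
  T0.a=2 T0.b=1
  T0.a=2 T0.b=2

missing: T0.a=0 T0.b=0

outcome vector order: (T0.a,T0.b)
under PSO → <0 0> <0 1> <0 2> <1 0> <1 1> <1 2> <2 0> <2 1> <2 2>
PSO∖claimed = {<0 0>}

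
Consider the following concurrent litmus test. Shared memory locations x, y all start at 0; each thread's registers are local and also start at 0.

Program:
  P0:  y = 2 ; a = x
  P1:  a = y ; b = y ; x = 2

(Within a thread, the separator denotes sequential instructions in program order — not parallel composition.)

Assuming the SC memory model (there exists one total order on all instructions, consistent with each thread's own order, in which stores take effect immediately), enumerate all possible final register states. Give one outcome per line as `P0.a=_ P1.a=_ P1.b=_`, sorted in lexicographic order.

outcome vector order: (P0.a,P1.a,P1.b)
|SC outcomes| = 6

P0.a=0 P1.a=0 P1.b=0
P0.a=0 P1.a=0 P1.b=2
P0.a=0 P1.a=2 P1.b=2
P0.a=2 P1.a=0 P1.b=0
P0.a=2 P1.a=0 P1.b=2
P0.a=2 P1.a=2 P1.b=2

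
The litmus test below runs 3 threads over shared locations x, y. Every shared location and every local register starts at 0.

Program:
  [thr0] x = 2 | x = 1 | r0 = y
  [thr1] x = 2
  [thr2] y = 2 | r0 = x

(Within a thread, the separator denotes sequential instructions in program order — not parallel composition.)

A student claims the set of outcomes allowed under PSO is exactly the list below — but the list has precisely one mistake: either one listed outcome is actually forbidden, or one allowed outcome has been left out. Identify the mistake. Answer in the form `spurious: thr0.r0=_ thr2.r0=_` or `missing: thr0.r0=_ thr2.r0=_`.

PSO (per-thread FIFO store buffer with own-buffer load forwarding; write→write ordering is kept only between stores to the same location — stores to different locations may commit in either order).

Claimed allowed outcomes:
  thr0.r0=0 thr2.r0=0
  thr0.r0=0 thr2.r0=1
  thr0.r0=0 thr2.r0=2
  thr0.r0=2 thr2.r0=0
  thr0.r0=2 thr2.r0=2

outcome vector order: (thr0.r0,thr2.r0)
PSO (6): 00; 01; 02; 20; 21; 22
PSO∖claimed = {21}

missing: thr0.r0=2 thr2.r0=1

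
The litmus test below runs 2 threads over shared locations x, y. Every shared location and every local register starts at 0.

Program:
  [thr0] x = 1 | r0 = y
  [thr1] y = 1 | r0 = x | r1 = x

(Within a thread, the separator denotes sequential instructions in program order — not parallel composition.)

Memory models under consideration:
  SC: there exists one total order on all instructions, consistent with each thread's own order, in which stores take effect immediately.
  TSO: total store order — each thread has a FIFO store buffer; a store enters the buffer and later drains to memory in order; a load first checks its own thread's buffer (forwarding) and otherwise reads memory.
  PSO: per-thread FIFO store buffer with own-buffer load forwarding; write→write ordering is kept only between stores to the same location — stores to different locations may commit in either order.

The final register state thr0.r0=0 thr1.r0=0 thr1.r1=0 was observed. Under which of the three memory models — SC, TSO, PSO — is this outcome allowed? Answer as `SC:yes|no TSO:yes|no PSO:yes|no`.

SC:no TSO:yes PSO:yes

outcome vector order: (thr0.r0,thr1.r0,thr1.r1)
SC (4): 0/1/1; 1/0/0; 1/0/1; 1/1/1
TSO (6): 0/0/0; 0/0/1; 0/1/1; 1/0/0; 1/0/1; 1/1/1
PSO (6): 0/0/0; 0/0/1; 0/1/1; 1/0/0; 1/0/1; 1/1/1
target 0/0/0 ∈ {TSO,PSO}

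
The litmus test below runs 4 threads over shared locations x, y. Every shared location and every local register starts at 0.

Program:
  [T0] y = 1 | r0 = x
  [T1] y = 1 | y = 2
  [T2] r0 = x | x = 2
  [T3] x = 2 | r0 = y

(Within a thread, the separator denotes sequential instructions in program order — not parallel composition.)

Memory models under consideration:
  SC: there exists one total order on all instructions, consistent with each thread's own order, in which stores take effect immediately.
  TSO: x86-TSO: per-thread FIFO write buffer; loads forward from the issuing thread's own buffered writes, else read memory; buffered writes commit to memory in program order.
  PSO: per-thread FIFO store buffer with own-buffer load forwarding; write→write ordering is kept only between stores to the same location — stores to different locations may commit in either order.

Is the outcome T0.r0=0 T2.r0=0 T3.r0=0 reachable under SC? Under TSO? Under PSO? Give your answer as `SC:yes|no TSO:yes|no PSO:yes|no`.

outcome vector order: (T0.r0,T2.r0,T3.r0)
SC (10): (0,0,1) (0,0,2) (0,2,1) (0,2,2) (2,0,0) (2,0,1) (2,0,2) (2,2,0) (2,2,1) (2,2,2)
TSO (12): (0,0,0) (0,0,1) (0,0,2) (0,2,0) (0,2,1) (0,2,2) (2,0,0) (2,0,1) (2,0,2) (2,2,0) (2,2,1) (2,2,2)
PSO (12): (0,0,0) (0,0,1) (0,0,2) (0,2,0) (0,2,1) (0,2,2) (2,0,0) (2,0,1) (2,0,2) (2,2,0) (2,2,1) (2,2,2)
target (0,0,0) ∈ {TSO,PSO}

SC:no TSO:yes PSO:yes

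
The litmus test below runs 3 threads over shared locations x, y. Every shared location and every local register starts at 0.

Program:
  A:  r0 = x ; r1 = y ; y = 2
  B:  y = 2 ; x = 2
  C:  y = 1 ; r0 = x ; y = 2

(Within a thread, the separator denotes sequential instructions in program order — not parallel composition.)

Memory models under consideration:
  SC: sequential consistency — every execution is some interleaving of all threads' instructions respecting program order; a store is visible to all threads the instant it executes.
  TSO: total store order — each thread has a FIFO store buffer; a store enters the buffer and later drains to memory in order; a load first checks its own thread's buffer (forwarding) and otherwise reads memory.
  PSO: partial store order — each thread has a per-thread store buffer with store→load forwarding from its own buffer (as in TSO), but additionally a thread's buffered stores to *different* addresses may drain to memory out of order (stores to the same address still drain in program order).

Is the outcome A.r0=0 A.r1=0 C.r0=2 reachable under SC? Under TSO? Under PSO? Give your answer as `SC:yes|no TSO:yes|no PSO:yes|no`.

SC:yes TSO:yes PSO:yes

outcome vector order: (A.r0,A.r1,C.r0)
[SC] allowed = {(0,0,0), (0,0,2), (0,1,0), (0,1,2), (0,2,0), (0,2,2), (2,1,0), (2,1,2), (2,2,0), (2,2,2)}
[TSO] allowed = {(0,0,0), (0,0,2), (0,1,0), (0,1,2), (0,2,0), (0,2,2), (2,1,0), (2,1,2), (2,2,0), (2,2,2)}
[PSO] allowed = {(0,0,0), (0,0,2), (0,1,0), (0,1,2), (0,2,0), (0,2,2), (2,0,0), (2,0,2), (2,1,0), (2,1,2), (2,2,0), (2,2,2)}
target (0,0,2) ∈ {SC,TSO,PSO}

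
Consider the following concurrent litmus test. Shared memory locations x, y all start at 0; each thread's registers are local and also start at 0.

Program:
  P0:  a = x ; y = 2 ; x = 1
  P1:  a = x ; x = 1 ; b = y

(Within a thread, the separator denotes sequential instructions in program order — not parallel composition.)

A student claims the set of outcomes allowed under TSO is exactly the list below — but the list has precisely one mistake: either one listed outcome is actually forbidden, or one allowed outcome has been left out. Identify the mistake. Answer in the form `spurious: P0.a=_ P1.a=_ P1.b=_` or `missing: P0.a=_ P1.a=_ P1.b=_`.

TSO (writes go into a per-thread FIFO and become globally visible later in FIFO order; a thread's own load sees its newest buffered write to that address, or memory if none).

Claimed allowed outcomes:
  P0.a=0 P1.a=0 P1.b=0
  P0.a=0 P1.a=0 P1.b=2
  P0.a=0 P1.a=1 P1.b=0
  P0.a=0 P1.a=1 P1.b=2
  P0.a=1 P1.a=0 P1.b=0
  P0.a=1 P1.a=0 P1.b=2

outcome vector order: (P0.a,P1.a,P1.b)
under TSO → (0,0,0), (0,0,2), (0,1,2), (1,0,0), (1,0,2)
claimed∖TSO = {(0,1,0)}

spurious: P0.a=0 P1.a=1 P1.b=0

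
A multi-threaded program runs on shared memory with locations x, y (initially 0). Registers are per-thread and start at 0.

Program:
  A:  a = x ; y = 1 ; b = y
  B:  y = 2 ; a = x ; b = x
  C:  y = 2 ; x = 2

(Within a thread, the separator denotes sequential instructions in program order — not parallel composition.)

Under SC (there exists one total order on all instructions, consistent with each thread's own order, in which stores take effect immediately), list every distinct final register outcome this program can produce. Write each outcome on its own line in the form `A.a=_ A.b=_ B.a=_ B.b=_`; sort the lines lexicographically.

outcome vector order: (A.a,A.b,B.a,B.b)
|SC outcomes| = 10

A.a=0 A.b=1 B.a=0 B.b=0
A.a=0 A.b=1 B.a=0 B.b=2
A.a=0 A.b=1 B.a=2 B.b=2
A.a=0 A.b=2 B.a=0 B.b=0
A.a=0 A.b=2 B.a=0 B.b=2
A.a=0 A.b=2 B.a=2 B.b=2
A.a=2 A.b=1 B.a=0 B.b=0
A.a=2 A.b=1 B.a=0 B.b=2
A.a=2 A.b=1 B.a=2 B.b=2
A.a=2 A.b=2 B.a=2 B.b=2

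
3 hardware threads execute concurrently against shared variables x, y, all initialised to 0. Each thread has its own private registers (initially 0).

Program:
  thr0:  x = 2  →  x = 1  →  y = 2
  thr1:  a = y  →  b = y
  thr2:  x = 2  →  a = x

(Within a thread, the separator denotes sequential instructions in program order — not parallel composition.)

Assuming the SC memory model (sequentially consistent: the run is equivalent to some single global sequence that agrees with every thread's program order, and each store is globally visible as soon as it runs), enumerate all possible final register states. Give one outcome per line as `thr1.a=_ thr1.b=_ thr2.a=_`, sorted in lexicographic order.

thr1.a=0 thr1.b=0 thr2.a=1
thr1.a=0 thr1.b=0 thr2.a=2
thr1.a=0 thr1.b=2 thr2.a=1
thr1.a=0 thr1.b=2 thr2.a=2
thr1.a=2 thr1.b=2 thr2.a=1
thr1.a=2 thr1.b=2 thr2.a=2

outcome vector order: (thr1.a,thr1.b,thr2.a)
|SC outcomes| = 6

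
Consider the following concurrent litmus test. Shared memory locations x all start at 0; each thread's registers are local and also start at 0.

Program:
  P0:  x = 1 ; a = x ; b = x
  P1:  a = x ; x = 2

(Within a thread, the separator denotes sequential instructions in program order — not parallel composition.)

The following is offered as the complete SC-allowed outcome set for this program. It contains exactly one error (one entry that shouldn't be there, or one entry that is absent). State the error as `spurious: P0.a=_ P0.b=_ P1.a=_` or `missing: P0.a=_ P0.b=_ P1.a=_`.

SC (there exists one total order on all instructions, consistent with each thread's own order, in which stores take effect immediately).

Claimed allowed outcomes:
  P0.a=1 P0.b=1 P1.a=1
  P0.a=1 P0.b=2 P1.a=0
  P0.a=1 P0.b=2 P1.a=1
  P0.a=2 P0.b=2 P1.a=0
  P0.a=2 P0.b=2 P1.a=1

missing: P0.a=1 P0.b=1 P1.a=0

outcome vector order: (P0.a,P0.b,P1.a)
under SC → 1/1/0 1/1/1 1/2/0 1/2/1 2/2/0 2/2/1
SC∖claimed = {1/1/0}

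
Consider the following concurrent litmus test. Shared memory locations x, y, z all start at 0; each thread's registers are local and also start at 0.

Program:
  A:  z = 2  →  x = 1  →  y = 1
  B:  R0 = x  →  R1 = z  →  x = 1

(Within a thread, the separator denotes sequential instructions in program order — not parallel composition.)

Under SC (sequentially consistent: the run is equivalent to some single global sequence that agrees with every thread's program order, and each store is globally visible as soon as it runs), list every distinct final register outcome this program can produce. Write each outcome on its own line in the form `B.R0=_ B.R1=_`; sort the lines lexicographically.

outcome vector order: (B.R0,B.R1)
|SC outcomes| = 3

B.R0=0 B.R1=0
B.R0=0 B.R1=2
B.R0=1 B.R1=2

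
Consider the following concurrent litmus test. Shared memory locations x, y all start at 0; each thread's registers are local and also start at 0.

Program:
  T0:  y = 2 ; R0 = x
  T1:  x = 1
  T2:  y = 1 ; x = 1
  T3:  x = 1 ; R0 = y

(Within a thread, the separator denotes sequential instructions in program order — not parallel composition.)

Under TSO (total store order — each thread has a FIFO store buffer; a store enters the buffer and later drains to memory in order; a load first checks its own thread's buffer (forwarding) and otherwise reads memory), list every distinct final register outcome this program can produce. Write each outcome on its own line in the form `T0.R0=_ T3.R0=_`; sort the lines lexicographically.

T0.R0=0 T3.R0=0
T0.R0=0 T3.R0=1
T0.R0=0 T3.R0=2
T0.R0=1 T3.R0=0
T0.R0=1 T3.R0=1
T0.R0=1 T3.R0=2

outcome vector order: (T0.R0,T3.R0)
|TSO outcomes| = 6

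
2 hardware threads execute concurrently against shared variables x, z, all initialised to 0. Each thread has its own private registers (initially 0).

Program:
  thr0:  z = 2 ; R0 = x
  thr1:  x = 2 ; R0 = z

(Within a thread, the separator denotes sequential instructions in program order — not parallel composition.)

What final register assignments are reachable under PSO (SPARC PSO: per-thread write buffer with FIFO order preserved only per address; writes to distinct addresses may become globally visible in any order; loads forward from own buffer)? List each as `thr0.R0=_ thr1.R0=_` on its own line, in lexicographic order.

thr0.R0=0 thr1.R0=0
thr0.R0=0 thr1.R0=2
thr0.R0=2 thr1.R0=0
thr0.R0=2 thr1.R0=2

outcome vector order: (thr0.R0,thr1.R0)
|PSO outcomes| = 4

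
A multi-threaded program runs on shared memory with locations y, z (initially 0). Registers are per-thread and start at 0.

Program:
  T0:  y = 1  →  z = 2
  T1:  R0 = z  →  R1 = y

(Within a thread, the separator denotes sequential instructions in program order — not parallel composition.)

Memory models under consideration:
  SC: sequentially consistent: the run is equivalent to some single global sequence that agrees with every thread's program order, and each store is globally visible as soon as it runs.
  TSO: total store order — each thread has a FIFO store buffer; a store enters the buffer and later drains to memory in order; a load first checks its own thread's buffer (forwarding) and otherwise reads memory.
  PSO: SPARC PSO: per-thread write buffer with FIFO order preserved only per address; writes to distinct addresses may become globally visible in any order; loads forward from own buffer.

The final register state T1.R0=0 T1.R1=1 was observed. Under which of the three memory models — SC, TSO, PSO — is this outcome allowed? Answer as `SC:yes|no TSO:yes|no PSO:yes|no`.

SC:yes TSO:yes PSO:yes

outcome vector order: (T1.R0,T1.R1)
SC (3): 00; 01; 21
TSO (3): 00; 01; 21
PSO (4): 00; 01; 20; 21
target 01 ∈ {SC,TSO,PSO}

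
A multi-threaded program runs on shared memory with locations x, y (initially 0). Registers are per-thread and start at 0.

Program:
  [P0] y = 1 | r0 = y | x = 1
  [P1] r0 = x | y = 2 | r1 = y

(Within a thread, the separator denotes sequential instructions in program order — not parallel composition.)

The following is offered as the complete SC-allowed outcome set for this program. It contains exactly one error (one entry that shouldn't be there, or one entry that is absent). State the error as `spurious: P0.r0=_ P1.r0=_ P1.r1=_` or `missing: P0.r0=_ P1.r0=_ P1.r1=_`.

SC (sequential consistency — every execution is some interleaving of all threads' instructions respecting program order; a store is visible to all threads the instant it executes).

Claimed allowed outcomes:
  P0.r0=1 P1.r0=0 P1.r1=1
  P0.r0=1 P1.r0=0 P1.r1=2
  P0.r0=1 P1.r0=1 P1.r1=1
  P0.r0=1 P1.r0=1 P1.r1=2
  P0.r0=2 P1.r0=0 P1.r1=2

outcome vector order: (P0.r0,P1.r0,P1.r1)
SC (4): <1 0 1> <1 0 2> <1 1 2> <2 0 2>
claimed∖SC = {<1 1 1>}

spurious: P0.r0=1 P1.r0=1 P1.r1=1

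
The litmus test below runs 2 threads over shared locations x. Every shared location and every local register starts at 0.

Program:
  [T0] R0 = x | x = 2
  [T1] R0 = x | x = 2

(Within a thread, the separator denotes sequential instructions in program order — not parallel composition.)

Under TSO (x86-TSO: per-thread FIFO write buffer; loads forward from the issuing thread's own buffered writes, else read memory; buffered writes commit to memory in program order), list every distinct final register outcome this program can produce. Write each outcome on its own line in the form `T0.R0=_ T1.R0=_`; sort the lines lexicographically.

outcome vector order: (T0.R0,T1.R0)
|TSO outcomes| = 3

T0.R0=0 T1.R0=0
T0.R0=0 T1.R0=2
T0.R0=2 T1.R0=0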